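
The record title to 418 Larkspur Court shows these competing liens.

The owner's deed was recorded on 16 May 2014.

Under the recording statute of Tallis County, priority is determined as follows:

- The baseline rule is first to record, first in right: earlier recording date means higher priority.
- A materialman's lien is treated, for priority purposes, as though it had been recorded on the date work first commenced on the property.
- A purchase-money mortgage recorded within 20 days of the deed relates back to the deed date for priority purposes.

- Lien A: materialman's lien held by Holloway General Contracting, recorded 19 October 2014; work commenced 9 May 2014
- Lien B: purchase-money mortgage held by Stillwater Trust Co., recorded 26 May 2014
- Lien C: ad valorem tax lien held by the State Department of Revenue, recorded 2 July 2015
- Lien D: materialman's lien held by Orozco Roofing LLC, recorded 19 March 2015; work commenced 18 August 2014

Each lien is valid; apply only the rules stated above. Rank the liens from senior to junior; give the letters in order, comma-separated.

First, effective dates: A relates back to 9 May 2014 (work commenced); B was recorded within the 20-day window, so its effective date is the deed date 16 May 2014; D is treated as recorded 18 August 2014, the work-commencement date.
Ordering by effective date: A (9 May 2014), B (16 May 2014), D (18 August 2014), C (2 July 2015).

A, B, D, C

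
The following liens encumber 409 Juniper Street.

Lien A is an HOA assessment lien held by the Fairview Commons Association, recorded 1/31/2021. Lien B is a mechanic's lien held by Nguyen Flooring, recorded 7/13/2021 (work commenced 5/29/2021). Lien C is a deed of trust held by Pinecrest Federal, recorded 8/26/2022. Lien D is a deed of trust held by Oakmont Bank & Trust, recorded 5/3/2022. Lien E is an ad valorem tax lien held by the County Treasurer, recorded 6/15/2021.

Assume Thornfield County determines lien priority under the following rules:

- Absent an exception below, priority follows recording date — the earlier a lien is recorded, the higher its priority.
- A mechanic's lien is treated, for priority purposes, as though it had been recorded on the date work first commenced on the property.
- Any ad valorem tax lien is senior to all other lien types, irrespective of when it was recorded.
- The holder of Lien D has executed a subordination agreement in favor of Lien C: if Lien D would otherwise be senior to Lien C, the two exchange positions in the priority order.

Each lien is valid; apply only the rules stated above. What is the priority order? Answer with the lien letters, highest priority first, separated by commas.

Adjusting effective dates: B's effective date is 5/29/2021, when work began.
As an ad valorem tax lien, E is senior to every other lien.
Remaining liens by effective date: A (1/31/2021), B (5/29/2021), D (5/3/2022), C (8/26/2022).
The subordination applies — D was senior to C — so D and C swap.

E, A, B, C, D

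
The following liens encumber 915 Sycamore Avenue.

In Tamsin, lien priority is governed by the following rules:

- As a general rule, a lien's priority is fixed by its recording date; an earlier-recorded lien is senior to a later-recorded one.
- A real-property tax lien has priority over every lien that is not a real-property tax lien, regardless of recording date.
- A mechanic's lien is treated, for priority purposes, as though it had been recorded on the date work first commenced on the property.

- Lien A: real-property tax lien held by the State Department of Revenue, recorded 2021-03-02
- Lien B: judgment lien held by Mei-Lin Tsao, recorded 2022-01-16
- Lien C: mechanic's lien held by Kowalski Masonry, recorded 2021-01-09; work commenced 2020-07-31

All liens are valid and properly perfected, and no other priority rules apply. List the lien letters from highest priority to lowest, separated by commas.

A, C, B

First, effective dates: C is treated as recorded 2020-07-31, the work-commencement date.
A, as a real-property tax lien, has superpriority and ranks first.
Remaining liens by effective date: C (2020-07-31), B (2022-01-16).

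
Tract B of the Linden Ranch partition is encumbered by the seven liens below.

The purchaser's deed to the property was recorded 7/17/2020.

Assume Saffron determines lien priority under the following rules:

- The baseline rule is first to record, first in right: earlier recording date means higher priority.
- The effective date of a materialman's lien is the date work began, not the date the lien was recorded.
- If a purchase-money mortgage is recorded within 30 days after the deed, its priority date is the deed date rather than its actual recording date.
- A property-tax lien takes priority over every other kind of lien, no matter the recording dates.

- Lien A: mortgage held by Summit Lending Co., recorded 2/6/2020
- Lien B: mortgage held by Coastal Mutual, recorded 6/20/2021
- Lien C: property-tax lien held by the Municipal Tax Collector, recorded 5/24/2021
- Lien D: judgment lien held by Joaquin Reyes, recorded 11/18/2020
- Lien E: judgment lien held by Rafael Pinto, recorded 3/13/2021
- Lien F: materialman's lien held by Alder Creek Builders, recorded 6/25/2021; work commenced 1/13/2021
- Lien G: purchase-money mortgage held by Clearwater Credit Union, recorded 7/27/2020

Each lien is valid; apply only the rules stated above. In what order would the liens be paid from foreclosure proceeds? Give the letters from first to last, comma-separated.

Effective dates: F is treated as recorded 1/13/2021, the work-commencement date; G was recorded within the 30-day window, so its effective date is the deed date 7/17/2020.
C is a property-tax lien and takes priority over every other lien.
Among the remaining liens, by effective date: A (2/6/2020), G (7/17/2020), D (11/18/2020), F (1/13/2021), E (3/13/2021), B (6/20/2021).

C, A, G, D, F, E, B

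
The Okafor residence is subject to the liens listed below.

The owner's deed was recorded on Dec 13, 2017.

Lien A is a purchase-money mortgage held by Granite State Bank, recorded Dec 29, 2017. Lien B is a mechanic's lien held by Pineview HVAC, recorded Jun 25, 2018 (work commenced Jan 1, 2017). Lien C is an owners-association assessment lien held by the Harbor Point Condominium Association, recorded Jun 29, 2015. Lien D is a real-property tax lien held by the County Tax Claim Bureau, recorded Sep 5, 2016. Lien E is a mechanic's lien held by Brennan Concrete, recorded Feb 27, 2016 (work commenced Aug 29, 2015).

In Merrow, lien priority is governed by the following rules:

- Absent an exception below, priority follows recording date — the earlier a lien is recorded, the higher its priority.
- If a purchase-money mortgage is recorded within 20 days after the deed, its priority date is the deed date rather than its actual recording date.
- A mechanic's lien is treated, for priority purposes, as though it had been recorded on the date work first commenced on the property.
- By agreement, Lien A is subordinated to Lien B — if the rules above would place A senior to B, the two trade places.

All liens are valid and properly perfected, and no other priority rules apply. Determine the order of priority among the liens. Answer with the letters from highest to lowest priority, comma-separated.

Adjusting effective dates: A's effective date is the deed date, Dec 13, 2017; B relates back to Jan 1, 2017 (work commenced); E's effective date is Aug 29, 2015, when work began.
Sorted by effective date: C (Jun 29, 2015), E (Aug 29, 2015), D (Sep 5, 2016), B (Jan 1, 2017), A (Dec 13, 2017).
Since A is not senior to B, the subordination leaves the order unchanged.

C, E, D, B, A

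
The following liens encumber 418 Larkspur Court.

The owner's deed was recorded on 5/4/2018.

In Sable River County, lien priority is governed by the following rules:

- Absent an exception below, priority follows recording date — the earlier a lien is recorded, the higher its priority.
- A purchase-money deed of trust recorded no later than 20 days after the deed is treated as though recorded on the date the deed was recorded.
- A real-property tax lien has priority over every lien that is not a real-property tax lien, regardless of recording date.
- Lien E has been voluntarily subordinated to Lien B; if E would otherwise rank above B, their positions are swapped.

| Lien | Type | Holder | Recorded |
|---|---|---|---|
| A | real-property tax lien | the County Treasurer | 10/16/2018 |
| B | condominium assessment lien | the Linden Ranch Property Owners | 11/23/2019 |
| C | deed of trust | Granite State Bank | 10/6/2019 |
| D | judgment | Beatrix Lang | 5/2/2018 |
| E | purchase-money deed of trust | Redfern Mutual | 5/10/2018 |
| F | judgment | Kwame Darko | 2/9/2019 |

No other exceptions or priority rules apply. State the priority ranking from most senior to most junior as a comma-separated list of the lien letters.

Effective dates: E relates back to the deed date 5/4/2018.
A is a real-property tax lien and takes priority over every other lien.
The other liens, earliest effective date first: D (5/2/2018), E (5/4/2018), F (2/9/2019), C (10/6/2019), B (11/23/2019).
Because E would otherwise rank above B, the subordination swaps them.

A, D, B, F, C, E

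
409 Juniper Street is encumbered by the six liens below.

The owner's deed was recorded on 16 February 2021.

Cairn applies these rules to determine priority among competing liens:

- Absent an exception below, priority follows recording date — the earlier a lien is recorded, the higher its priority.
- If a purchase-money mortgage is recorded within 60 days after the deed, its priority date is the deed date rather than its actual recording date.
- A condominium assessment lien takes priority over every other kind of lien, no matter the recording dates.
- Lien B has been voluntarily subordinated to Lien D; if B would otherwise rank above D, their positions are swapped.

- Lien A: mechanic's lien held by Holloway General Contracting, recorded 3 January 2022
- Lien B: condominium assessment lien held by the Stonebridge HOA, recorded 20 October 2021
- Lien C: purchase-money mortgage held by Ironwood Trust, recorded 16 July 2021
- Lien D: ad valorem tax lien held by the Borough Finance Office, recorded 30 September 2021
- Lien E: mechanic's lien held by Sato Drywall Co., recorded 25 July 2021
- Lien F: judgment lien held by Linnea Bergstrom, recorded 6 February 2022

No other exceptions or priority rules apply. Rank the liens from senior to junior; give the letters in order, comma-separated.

First, effective dates: C missed the 60-day window (150 days after the deed), so its recording date stands.
B is a condominium assessment lien and takes priority over every other lien.
Among the remaining liens, by effective date: C (16 July 2021), E (25 July 2021), D (30 September 2021), A (3 January 2022), F (6 February 2022).
B would otherwise be senior to D, so under the subordination agreement B and D exchange positions.

D, C, E, B, A, F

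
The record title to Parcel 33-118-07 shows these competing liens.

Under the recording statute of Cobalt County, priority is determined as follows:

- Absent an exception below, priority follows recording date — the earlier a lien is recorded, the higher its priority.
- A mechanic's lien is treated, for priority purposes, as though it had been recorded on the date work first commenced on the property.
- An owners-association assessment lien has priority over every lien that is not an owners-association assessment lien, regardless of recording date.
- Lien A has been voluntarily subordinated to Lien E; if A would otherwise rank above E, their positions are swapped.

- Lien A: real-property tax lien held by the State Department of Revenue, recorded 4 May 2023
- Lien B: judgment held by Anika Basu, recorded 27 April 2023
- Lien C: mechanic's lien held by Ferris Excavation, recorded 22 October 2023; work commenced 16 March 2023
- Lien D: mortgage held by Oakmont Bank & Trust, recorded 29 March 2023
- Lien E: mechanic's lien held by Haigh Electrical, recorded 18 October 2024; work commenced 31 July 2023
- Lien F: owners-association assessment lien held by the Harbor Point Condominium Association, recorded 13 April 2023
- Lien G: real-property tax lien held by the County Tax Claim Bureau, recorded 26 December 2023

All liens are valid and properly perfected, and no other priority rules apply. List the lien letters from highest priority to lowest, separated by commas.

Adjusting effective dates: C relates back to 16 March 2023 (work commenced); E is treated as recorded 31 July 2023, the work-commencement date.
F, as an owners-association assessment lien, has superpriority and ranks first.
The other liens, earliest effective date first: C (16 March 2023), D (29 March 2023), B (27 April 2023), A (4 May 2023), E (31 July 2023), G (26 December 2023).
A would otherwise be senior to E, so under the subordination agreement A and E exchange positions.

F, C, D, B, E, A, G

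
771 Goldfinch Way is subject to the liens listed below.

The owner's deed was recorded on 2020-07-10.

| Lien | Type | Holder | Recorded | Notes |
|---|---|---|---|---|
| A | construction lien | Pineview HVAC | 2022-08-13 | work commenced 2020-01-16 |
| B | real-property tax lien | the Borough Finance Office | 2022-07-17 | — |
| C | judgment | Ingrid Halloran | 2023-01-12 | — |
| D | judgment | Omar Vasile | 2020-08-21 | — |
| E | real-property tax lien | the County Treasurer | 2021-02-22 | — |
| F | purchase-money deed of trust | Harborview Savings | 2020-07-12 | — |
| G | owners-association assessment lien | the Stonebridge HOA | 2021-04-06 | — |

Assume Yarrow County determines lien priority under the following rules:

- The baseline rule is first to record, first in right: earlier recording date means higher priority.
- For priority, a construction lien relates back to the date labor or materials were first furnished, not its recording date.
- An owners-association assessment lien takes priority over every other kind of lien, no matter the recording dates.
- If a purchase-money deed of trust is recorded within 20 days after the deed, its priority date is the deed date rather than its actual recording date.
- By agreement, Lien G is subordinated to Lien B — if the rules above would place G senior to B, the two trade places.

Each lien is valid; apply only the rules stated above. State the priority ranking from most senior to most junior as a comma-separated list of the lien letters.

B, A, F, D, E, G, C

Effective dates after the stated exceptions: A relates back to 2020-01-16 (work commenced); F was recorded within the 20-day window, so its effective date is the deed date 2020-07-10.
As an owners-association assessment lien, G is senior to every other lien.
Ordering the rest by effective date: A (2020-01-16), F (2020-07-10), D (2020-08-21), E (2021-02-22), B (2022-07-17), C (2023-01-12).
Because G would otherwise rank above B, the subordination swaps them.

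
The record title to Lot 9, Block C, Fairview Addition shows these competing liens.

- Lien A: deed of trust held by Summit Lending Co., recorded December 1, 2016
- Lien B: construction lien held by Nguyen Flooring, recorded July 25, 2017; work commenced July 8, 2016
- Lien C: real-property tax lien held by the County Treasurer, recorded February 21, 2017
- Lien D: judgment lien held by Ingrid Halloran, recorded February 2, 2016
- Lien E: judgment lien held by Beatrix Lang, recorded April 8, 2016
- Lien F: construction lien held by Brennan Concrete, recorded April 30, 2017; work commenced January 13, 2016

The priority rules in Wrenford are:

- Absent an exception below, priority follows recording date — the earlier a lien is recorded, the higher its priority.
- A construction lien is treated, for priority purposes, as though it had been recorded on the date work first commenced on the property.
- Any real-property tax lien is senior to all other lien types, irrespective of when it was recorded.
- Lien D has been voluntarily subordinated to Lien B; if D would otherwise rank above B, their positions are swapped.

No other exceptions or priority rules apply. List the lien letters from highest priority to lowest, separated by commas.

First, effective dates: B is treated as recorded July 8, 2016, the work-commencement date; F's effective date is January 13, 2016, when work began.
C, as a real-property tax lien, has superpriority and ranks first.
Among the remaining liens, by effective date: F (January 13, 2016), D (February 2, 2016), E (April 8, 2016), B (July 8, 2016), A (December 1, 2016).
D would otherwise be senior to B, so under the subordination agreement D and B exchange positions.

C, F, B, E, D, A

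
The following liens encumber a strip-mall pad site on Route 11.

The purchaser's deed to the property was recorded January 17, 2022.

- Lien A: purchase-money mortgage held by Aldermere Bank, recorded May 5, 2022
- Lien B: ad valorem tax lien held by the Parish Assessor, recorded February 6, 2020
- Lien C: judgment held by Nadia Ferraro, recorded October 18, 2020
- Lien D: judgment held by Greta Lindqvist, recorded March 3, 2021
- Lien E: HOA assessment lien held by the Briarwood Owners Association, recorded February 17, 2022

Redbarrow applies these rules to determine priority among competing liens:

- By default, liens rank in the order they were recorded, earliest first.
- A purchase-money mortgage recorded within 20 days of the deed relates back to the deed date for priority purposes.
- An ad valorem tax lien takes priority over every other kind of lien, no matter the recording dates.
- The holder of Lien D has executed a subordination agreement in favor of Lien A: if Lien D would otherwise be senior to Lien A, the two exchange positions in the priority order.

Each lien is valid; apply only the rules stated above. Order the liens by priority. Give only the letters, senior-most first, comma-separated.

B, C, A, E, D

First, effective dates: A missed the 20-day window (108 days after the deed), so its recording date stands.
B is an ad valorem tax lien, so it outranks all other liens regardless of date.
Ordering the rest by effective date: C (October 18, 2020), D (March 3, 2021), E (February 17, 2022), A (May 5, 2022).
D would otherwise be senior to A, so under the subordination agreement D and A exchange positions.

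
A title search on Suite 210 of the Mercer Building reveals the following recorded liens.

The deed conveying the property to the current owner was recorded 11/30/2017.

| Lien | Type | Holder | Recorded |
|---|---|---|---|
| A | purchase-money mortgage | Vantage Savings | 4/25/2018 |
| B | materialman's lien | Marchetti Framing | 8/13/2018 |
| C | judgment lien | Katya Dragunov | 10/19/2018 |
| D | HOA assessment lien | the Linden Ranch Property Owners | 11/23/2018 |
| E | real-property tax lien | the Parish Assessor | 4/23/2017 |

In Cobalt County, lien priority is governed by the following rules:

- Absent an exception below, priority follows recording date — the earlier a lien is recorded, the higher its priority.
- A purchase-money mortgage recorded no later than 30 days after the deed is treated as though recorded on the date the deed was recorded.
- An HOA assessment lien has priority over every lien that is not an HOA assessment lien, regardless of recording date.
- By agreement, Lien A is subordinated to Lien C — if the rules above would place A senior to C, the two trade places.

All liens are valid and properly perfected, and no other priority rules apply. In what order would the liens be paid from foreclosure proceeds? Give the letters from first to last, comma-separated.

Effective dates: A missed the 30-day window (146 days after the deed), so its recording date stands.
D is an HOA assessment lien and takes priority over every other lien.
Among the remaining liens, by effective date: E (4/23/2017), A (4/25/2018), B (8/13/2018), C (10/19/2018).
The subordination applies — A was senior to C — so A and C swap.

D, E, C, B, A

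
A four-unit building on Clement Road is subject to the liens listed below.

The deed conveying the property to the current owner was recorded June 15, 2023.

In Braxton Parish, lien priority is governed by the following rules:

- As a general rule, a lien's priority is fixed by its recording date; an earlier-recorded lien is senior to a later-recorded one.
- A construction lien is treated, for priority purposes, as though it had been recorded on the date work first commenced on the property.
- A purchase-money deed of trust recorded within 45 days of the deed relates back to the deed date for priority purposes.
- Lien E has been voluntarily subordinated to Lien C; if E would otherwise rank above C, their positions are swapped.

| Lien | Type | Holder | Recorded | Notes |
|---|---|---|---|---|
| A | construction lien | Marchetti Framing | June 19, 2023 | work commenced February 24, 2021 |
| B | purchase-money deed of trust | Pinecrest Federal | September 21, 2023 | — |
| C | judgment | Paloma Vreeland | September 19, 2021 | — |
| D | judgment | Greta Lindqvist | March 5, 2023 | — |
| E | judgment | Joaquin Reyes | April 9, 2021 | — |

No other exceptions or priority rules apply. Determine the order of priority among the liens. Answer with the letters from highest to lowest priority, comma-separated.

A, C, E, D, B

Effective dates: A relates back to February 24, 2021 (work commenced); B was recorded 98 days after the deed — beyond 45 days — so no relation-back applies.
Ordering by effective date: A (February 24, 2021), E (April 9, 2021), C (September 19, 2021), D (March 5, 2023), B (September 21, 2023).
The subordination applies — E was senior to C — so E and C swap.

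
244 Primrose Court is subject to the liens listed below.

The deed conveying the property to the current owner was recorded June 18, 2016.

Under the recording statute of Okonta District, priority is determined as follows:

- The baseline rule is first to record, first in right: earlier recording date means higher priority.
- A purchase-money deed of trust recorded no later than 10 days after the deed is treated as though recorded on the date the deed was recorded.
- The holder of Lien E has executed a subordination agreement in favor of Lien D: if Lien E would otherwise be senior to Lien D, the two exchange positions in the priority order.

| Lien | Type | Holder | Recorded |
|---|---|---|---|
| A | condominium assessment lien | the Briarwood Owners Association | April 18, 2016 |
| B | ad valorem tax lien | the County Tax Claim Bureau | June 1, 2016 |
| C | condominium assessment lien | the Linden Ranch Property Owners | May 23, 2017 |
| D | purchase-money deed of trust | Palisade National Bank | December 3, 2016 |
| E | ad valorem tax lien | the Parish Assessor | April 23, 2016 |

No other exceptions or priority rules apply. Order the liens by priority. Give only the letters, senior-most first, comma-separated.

Effective dates: D was recorded 168 days after the deed — beyond 10 days — so no relation-back applies.
By effective date, earliest first: A (April 18, 2016), E (April 23, 2016), B (June 1, 2016), D (December 3, 2016), C (May 23, 2017).
Because E would otherwise rank above D, the subordination swaps them.

A, D, B, E, C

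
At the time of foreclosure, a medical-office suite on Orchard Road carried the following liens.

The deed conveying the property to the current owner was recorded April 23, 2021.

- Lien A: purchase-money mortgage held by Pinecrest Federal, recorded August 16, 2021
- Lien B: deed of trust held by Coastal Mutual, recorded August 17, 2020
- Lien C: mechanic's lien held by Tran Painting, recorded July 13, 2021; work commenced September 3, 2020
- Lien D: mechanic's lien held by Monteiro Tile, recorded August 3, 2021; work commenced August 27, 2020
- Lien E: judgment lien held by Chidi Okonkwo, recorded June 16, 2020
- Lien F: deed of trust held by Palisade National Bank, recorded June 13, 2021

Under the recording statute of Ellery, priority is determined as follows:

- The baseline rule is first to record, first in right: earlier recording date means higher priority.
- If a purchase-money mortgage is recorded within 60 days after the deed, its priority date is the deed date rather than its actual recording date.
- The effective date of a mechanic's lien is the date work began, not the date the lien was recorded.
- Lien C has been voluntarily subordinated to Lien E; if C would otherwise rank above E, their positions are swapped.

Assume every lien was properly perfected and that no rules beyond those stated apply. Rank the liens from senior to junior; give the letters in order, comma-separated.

Effective dates after the stated exceptions: A missed the 60-day window (115 days after the deed), so its recording date stands; C's effective date is September 3, 2020, when work began; D is treated as recorded August 27, 2020, the work-commencement date.
Ordering by effective date: E (June 16, 2020), B (August 17, 2020), D (August 27, 2020), C (September 3, 2020), F (June 13, 2021), A (August 16, 2021).
C is already junior to E, so the subordination agreement changes nothing.

E, B, D, C, F, A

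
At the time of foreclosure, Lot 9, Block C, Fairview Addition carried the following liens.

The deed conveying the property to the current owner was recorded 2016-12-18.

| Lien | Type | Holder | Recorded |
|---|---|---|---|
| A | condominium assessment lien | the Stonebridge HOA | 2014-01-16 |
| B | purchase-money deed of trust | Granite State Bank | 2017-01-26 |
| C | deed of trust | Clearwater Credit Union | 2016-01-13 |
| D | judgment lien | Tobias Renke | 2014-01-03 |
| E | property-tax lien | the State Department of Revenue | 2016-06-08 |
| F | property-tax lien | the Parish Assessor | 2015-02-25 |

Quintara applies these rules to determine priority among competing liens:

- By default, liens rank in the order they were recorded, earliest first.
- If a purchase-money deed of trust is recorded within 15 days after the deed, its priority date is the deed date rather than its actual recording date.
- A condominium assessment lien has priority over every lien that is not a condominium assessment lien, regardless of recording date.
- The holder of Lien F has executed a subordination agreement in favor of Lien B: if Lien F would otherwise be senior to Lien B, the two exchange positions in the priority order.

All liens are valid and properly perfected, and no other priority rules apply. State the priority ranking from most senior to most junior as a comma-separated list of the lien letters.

First, effective dates: B missed the 15-day window (39 days after the deed), so its recording date stands.
A is a condominium assessment lien, so it outranks all other liens regardless of date.
The other liens, earliest effective date first: D (2014-01-03), F (2015-02-25), C (2016-01-13), E (2016-06-08), B (2017-01-26).
The subordination applies — F was senior to B — so F and B swap.

A, D, B, C, E, F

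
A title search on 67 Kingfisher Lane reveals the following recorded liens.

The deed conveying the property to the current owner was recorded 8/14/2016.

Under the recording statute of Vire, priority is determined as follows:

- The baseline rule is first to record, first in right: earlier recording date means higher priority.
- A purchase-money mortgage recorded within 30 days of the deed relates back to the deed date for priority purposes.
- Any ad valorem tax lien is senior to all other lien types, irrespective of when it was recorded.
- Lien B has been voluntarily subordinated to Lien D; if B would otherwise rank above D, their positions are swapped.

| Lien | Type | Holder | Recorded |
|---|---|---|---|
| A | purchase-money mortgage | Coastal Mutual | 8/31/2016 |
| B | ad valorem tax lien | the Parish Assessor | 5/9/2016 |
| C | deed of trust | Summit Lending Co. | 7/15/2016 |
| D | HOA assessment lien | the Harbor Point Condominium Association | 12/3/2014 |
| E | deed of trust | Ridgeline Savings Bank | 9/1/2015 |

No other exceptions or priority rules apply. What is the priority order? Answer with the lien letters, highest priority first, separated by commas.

First, effective dates: A relates back to the deed date 8/14/2016.
B is an ad valorem tax lien, so it outranks all other liens regardless of date.
Remaining liens by effective date: D (12/3/2014), E (9/1/2015), C (7/15/2016), A (8/14/2016).
The subordination applies — B was senior to D — so B and D swap.

D, B, E, C, A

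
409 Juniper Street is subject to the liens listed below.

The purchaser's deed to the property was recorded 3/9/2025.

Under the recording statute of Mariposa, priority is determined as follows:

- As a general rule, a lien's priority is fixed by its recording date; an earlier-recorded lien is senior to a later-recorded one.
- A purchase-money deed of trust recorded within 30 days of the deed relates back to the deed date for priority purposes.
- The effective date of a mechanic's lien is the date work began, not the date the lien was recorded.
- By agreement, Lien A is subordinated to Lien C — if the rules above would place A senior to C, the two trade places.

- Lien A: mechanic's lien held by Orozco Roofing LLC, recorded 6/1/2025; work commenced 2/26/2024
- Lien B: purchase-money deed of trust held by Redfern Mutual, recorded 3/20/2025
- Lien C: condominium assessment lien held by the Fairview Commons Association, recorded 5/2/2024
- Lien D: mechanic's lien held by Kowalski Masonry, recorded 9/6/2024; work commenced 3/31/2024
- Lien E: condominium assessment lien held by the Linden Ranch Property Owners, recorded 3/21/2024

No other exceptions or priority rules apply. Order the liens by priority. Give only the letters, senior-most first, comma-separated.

Effective dates after the stated exceptions: A is treated as recorded 2/26/2024, the work-commencement date; B's effective date is the deed date, 3/9/2025; D's effective date is 3/31/2024, when work began.
Ordering by effective date: A (2/26/2024), E (3/21/2024), D (3/31/2024), C (5/2/2024), B (3/9/2025).
A would otherwise be senior to C, so under the subordination agreement A and C exchange positions.

C, E, D, A, B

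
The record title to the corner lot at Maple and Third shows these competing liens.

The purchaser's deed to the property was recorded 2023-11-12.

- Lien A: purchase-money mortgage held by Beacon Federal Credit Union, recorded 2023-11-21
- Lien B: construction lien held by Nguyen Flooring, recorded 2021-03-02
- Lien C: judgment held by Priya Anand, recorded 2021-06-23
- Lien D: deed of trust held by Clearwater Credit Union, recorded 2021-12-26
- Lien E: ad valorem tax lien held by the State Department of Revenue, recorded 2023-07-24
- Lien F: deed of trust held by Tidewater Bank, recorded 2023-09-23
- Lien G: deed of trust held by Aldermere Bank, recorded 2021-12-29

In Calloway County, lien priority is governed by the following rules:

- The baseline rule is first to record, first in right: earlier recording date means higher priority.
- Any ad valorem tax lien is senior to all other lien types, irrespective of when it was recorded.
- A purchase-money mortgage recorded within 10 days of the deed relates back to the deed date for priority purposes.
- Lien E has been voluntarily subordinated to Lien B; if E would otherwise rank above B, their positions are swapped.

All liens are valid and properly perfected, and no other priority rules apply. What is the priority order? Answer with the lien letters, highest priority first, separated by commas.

B, E, C, D, G, F, A

Effective dates: A's effective date is the deed date, 2023-11-12.
E is an ad valorem tax lien, so it outranks all other liens regardless of date.
Ordering the rest by effective date: B (2021-03-02), C (2021-06-23), D (2021-12-26), G (2021-12-29), F (2023-09-23), A (2023-11-12).
Because E would otherwise rank above B, the subordination swaps them.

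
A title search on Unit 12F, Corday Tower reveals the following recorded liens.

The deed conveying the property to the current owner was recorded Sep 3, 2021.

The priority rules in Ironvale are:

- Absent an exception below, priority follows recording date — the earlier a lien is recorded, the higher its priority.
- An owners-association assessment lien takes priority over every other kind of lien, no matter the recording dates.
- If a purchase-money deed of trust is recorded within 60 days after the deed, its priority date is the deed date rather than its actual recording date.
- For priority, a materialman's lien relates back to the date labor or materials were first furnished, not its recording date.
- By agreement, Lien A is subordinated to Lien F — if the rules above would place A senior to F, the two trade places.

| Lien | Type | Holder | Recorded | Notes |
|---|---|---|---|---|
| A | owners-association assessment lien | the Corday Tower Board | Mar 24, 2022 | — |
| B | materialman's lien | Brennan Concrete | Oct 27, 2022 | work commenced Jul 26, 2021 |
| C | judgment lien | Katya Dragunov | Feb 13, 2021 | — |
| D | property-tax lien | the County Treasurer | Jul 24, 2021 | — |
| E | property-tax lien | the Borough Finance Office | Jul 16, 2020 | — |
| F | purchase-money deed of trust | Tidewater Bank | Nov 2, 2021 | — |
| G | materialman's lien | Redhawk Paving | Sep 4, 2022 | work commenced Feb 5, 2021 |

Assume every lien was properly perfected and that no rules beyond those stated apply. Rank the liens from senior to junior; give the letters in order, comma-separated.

F, E, G, C, D, B, A

First, effective dates: B's effective date is Jul 26, 2021, when work began; F was recorded within the 60-day window, so its effective date is the deed date Sep 3, 2021; G's effective date is Feb 5, 2021, when work began.
A is an owners-association assessment lien, so it outranks all other liens regardless of date.
Ordering the rest by effective date: E (Jul 16, 2020), G (Feb 5, 2021), C (Feb 13, 2021), D (Jul 24, 2021), B (Jul 26, 2021), F (Sep 3, 2021).
A would otherwise be senior to F, so under the subordination agreement A and F exchange positions.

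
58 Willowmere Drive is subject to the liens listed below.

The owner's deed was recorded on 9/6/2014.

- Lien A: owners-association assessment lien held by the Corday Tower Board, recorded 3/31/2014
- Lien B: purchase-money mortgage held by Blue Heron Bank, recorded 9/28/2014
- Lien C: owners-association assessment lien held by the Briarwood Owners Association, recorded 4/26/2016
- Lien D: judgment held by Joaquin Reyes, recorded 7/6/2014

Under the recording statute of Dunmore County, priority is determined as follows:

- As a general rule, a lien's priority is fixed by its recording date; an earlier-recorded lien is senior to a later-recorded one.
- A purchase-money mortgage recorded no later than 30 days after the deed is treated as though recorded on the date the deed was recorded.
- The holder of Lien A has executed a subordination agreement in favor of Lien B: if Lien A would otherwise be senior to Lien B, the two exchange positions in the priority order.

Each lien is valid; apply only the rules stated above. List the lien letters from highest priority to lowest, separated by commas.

B, D, A, C

First, effective dates: B relates back to the deed date 9/6/2014.
Sorted by effective date: A (3/31/2014), D (7/6/2014), B (9/6/2014), C (4/26/2016).
A would otherwise be senior to B, so under the subordination agreement A and B exchange positions.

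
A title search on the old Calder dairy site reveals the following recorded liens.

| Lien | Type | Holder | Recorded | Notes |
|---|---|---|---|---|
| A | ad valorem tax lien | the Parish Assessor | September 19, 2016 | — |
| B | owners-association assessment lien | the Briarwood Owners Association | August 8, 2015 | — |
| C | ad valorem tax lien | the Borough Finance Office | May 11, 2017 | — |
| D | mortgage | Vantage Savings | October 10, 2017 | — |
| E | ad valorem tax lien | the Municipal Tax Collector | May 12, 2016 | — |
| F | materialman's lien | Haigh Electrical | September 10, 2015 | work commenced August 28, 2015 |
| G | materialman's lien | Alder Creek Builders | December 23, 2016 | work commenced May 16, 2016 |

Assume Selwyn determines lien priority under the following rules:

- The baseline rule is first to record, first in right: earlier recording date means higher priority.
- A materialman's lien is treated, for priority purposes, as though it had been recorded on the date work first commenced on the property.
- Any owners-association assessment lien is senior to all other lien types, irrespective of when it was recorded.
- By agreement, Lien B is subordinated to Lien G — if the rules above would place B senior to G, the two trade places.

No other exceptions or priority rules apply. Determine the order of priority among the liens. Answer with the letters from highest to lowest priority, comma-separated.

First, effective dates: F relates back to August 28, 2015 (work commenced); G's effective date is May 16, 2016, when work began.
B is an owners-association assessment lien, so it outranks all other liens regardless of date.
The other liens, earliest effective date first: F (August 28, 2015), E (May 12, 2016), G (May 16, 2016), A (September 19, 2016), C (May 11, 2017), D (October 10, 2017).
B is senior to G before the subordination, so the two trade places.

G, F, E, B, A, C, D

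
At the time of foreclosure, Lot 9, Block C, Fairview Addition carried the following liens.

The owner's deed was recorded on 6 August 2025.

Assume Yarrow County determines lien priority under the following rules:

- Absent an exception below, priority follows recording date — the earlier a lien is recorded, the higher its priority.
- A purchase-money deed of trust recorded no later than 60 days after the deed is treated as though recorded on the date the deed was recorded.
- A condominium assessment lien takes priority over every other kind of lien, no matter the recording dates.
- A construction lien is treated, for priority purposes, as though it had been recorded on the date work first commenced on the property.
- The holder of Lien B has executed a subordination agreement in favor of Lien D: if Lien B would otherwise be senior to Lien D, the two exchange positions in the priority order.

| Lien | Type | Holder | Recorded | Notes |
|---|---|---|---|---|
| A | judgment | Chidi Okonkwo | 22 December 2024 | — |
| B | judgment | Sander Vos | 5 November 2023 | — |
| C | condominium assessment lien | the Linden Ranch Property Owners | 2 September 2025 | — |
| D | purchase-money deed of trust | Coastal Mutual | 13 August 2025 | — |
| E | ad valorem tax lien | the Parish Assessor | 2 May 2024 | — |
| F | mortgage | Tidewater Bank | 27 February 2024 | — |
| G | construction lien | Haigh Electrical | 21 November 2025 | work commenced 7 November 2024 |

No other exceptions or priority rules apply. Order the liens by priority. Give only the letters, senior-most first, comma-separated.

Adjusting effective dates: D relates back to the deed date 6 August 2025; G relates back to 7 November 2024 (work commenced).
C is a condominium assessment lien, so it outranks all other liens regardless of date.
Remaining liens by effective date: B (5 November 2023), F (27 February 2024), E (2 May 2024), G (7 November 2024), A (22 December 2024), D (6 August 2025).
B is senior to D before the subordination, so the two trade places.

C, D, F, E, G, A, B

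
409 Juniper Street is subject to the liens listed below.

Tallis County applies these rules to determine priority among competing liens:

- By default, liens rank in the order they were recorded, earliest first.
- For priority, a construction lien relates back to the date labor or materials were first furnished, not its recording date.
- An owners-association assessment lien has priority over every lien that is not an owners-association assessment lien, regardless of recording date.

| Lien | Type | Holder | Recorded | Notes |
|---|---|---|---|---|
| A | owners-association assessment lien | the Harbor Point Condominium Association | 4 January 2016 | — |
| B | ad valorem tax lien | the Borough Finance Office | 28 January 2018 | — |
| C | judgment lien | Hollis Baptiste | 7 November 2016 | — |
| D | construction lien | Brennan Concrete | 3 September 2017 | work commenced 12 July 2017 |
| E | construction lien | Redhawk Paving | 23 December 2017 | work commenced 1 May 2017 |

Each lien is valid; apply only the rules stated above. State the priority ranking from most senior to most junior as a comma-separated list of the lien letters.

Effective dates: D relates back to 12 July 2017 (work commenced); E relates back to 1 May 2017 (work commenced).
A is an owners-association assessment lien and takes priority over every other lien.
The other liens, earliest effective date first: C (7 November 2016), E (1 May 2017), D (12 July 2017), B (28 January 2018).

A, C, E, D, B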